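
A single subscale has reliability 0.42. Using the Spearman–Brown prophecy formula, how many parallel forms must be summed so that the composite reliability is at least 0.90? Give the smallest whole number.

k ≥ ρ*(1−ρ₁)/(ρ₁(1−ρ*)) = 0.90·0.58 / (0.42·0.10) = 12.429.
Smallest integer k = 13.

13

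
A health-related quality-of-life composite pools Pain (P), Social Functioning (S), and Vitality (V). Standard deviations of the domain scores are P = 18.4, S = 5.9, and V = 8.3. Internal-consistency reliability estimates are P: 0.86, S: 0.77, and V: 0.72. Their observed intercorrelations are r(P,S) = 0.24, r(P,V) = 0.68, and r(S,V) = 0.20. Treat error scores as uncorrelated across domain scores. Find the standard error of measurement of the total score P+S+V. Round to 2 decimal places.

8.64

Var(total) = 442.26 + 279.396 = 721.656.
True-score variance = 367.566 + 279.396 = 646.962, so reliability = 0.8965.
Error variance = 721.656 − 646.962 = 74.6939; SEM = √74.6939 = 8.64.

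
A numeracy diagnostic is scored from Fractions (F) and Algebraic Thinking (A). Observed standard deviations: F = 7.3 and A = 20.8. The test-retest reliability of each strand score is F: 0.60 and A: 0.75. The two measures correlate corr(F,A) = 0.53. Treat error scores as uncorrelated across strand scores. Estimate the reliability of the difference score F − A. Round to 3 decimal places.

0.602

Var(F−A) = 7.3² + 20.8² − 2·7.3·20.8·0.53 = 485.93 − 160.95 = 324.98.
Under uncorrelated errors the observed covariances equal the true-score covariances, so only the own-variance terms attenuate.
True-score variance = [7.3²·0.60 + 20.8²·0.75] − 160.95 = 356.454 − 160.95 = 195.504.
Reliability = 195.504 / 324.98 = 0.602.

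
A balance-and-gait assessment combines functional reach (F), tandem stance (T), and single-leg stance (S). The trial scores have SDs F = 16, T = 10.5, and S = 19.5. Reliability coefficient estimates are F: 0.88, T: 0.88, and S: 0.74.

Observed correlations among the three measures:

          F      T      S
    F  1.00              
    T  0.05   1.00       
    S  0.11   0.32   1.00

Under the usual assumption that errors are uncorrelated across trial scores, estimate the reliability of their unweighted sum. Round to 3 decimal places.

0.852

Var(F+T+S) = 16² + 10.5² + 19.5² + 2·[16·10.5·0.05 + 16·19.5·0.11 + 10.5·19.5·0.32] = 746.5 + 216.48 = 962.98.
With uncorrelated errors the cross-covariances are all true-score covariance, so they carry over unchanged; only the diagonal terms shrink to ρᵢσᵢ².
True-score variance = [16²·0.88 + 10.5²·0.88 + 19.5²·0.74] + 216.48 = 603.685 + 216.48 = 820.165.
Reliability = 820.165 / 962.98 = 0.852.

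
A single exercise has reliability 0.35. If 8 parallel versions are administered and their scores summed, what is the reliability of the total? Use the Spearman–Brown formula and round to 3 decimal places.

ρ_k = kρ / (1 + (k−1)ρ) = 8·0.35 / (1 + 7·0.35) = 2.800 / 3.450 = 0.812.

0.812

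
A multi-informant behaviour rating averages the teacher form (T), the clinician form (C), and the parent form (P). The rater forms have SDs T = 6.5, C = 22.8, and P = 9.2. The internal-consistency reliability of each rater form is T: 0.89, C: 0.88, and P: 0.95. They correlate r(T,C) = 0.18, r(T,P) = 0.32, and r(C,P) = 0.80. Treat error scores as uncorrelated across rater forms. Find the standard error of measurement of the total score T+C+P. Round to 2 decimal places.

8.44

Var(total) = 646.73 + 427.24 = 1073.97.
True-score variance = 575.47 + 427.24 = 1002.71, so reliability = 0.9336.
Error variance = 1073.97 − 1002.71 = 71.2603; SEM = √71.2603 = 8.44.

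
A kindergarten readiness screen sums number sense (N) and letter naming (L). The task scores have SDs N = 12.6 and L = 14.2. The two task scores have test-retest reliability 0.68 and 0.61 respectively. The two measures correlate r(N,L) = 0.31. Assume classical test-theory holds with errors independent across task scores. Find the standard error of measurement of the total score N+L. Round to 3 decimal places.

11.377

Var(total) = 360.4 + 110.93 = 471.33.
True-score variance = 230.957 + 110.93 = 341.888, so reliability = 0.7254.
Error variance = 471.33 − 341.888 = 129.443; SEM = √129.443 = 11.377.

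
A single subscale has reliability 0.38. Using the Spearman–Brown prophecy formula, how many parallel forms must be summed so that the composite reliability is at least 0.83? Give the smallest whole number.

8

k ≥ ρ*(1−ρ₁)/(ρ₁(1−ρ*)) = 0.83·0.62 / (0.38·0.17) = 7.966.
Smallest integer k = 8.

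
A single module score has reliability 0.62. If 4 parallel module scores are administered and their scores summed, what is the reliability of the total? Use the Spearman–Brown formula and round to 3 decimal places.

ρ_k = kρ / (1 + (k−1)ρ) = 4·0.62 / (1 + 3·0.62) = 2.480 / 2.860 = 0.867.

0.867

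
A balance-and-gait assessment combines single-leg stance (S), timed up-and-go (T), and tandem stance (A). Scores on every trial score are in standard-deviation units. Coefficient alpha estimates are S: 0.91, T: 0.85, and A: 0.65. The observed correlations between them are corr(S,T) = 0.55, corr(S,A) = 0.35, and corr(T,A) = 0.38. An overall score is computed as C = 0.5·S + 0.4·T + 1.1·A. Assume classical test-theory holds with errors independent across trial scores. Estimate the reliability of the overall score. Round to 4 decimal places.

Var(C) = 0.5² + 0.4² + 1.1² + 2·[0.2·0.55 + 0.55·0.35 + 0.44·0.38] = 1.62 + 0.9394 = 2.5594.
Under uncorrelated errors the observed covariances equal the true-score covariances, so only the own-variance terms attenuate.
True-score variance = [0.5²·0.91 + 0.4²·0.85 + 1.1²·0.65] + 0.9394 = 1.15 + 0.9394 = 2.0894.
Reliability = 2.0894 / 2.5594 = 0.8164.

0.8164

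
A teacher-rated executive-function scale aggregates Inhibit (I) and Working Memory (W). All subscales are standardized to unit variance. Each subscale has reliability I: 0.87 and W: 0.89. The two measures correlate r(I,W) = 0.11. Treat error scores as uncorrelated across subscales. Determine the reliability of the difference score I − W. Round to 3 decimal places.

Var(I−W) = 1 + 1 − 2·0.11 = 2 − 0.22 = 1.78.
With uncorrelated errors the cross-covariances are all true-score covariance, so they carry over unchanged; only the diagonal terms shrink to ρᵢσᵢ².
True-score variance = [0.87 + 0.89] − 0.22 = 1.76 − 0.22 = 1.54.
Reliability = 1.54 / 1.78 = 0.865.

0.865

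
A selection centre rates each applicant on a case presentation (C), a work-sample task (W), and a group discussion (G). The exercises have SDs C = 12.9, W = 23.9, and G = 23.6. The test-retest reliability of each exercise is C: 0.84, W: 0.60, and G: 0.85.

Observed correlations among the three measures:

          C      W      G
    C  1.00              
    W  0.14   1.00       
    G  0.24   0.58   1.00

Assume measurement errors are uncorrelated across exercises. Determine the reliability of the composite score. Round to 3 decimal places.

0.845

Var(C+W+G) = 12.9² + 23.9² + 23.6² + 2·[12.9·23.9·0.14 + 12.9·23.6·0.24 + 23.9·23.6·0.58] = 1294.58 + 886.744 = 2181.32.
Because errors are independent across components, Cov(Tᵢ,Tⱼ) = Cov(Xᵢ,Xⱼ); the off-diagonal part of the true-score variance is the same as above.
True-score variance = [12.9²·0.84 + 23.9²·0.60 + 23.6²·0.85] + 886.744 = 955.926 + 886.744 = 1842.67.
Reliability = 1842.67 / 2181.32 = 0.845.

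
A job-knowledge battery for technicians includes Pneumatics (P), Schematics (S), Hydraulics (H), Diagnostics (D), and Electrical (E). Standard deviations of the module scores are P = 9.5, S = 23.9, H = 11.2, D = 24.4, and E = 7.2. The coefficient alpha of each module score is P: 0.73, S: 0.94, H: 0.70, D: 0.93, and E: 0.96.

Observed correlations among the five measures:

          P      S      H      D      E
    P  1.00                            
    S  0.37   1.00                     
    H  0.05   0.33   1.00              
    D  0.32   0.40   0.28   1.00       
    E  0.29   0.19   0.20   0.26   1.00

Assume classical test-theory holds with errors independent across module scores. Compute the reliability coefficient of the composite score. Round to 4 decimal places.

0.9497

Var(P+S+H+D+E) = 9.5² + 23.9² + 11.2² + 24.4² + 7.2² + 2·[9.5·23.9·0.37 + 9.5·11.2·0.05 + 9.5·24.4·0.32 + 9.5·7.2·0.29 + 23.9·11.2·0.33 + 23.9·24.4·0.40 + 23.9·7.2·0.19 + 11.2·24.4·0.28 + 11.2·7.2·0.20 + 24.4·7.2·0.26] = 1434.1 + 1351.91 = 2786.01.
Because errors are independent across components, Cov(Tᵢ,Tⱼ) = Cov(Xᵢ,Xⱼ); the off-diagonal part of the true-score variance is the same as above.
True-score variance = [9.5²·0.73 + 23.9²·0.94 + 11.2²·0.70 + 24.4²·0.93 + 7.2²·0.96] + 1351.91 = 1294.08 + 1351.91 = 2645.99.
Reliability = 2645.99 / 2786.01 = 0.9497.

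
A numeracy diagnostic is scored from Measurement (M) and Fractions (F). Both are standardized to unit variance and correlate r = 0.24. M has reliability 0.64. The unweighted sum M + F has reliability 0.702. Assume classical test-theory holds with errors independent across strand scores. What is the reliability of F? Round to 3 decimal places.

Var(M+F) = 2 + 2·0.24 = 2.480.
True-score variance = ρ_M + ρ_F + 2·0.24, so 0.702 = (0.64 + ρ_F + 0.48) / 2.480.
ρ_F = 0.702·2.480 − 0.64 − 0.48 = 0.621.

0.621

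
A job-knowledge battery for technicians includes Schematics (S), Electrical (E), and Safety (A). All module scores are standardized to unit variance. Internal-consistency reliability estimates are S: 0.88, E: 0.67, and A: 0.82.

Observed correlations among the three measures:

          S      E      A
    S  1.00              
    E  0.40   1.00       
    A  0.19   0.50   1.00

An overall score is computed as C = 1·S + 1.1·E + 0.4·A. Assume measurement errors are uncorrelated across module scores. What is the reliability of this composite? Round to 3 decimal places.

0.857

Var(C) = 1 + 1.1² + 0.4² + 2·[1.1·0.40 + 0.4·0.19 + 0.44·0.50] = 2.37 + 1.472 = 3.842.
Under uncorrelated errors the observed covariances equal the true-score covariances, so only the own-variance terms attenuate.
True-score variance = [0.88 + 1.1²·0.67 + 0.4²·0.82] + 1.472 = 1.8219 + 1.472 = 3.2939.
Reliability = 3.2939 / 3.842 = 0.857.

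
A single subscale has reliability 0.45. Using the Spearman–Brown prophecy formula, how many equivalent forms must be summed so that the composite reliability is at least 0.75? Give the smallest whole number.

k ≥ ρ*(1−ρ₁)/(ρ₁(1−ρ*)) = 0.75·0.55 / (0.45·0.25) = 3.667.
Smallest integer k = 4.

4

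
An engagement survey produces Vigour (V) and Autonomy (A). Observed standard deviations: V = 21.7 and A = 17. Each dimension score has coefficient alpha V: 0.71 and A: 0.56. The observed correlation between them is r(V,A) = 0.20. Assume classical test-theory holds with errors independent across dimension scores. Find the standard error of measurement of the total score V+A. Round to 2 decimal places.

Var(total) = 759.89 + 147.56 = 907.45.
True-score variance = 496.172 + 147.56 = 643.732, so reliability = 0.7094.
Error variance = 907.45 − 643.732 = 263.718; SEM = √263.718 = 16.24.

16.24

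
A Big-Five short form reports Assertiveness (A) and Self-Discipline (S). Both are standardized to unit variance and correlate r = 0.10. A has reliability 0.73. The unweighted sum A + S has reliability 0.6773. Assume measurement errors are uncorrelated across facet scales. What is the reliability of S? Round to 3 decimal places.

Var(A+S) = 2 + 2·0.10 = 2.200.
True-score variance = ρ_A + ρ_S + 2·0.10, so 0.6773 = (0.73 + ρ_S + 0.20) / 2.200.
ρ_S = 0.6773·2.200 − 0.73 − 0.20 = 0.560.

0.560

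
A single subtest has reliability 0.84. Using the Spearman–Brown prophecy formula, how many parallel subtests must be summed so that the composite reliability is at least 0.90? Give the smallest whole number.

k ≥ ρ*(1−ρ₁)/(ρ₁(1−ρ*)) = 0.90·0.16 / (0.84·0.10) = 1.714.
Smallest integer k = 2.

2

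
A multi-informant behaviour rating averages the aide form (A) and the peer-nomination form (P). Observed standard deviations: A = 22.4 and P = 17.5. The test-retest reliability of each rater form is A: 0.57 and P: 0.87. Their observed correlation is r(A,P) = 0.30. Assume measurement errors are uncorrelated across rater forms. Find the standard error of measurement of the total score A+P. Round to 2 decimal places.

Var(total) = 808.01 + 235.2 = 1043.21.
True-score variance = 552.441 + 235.2 = 787.641, so reliability = 0.7550.
Error variance = 1043.21 − 787.641 = 255.569; SEM = √255.569 = 15.99.

15.99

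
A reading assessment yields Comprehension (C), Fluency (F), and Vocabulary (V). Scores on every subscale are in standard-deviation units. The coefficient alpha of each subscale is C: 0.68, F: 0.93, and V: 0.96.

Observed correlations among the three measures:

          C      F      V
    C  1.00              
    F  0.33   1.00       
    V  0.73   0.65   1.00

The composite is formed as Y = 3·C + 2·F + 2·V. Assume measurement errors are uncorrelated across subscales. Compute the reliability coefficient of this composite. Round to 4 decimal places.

Var(Y) = 3² + 2² + 2² + 2·[6·0.33 + 6·0.73 + 4·0.65] = 17 + 17.92 = 34.92.
Under uncorrelated errors the observed covariances equal the true-score covariances, so only the own-variance terms attenuate.
True-score variance = [3²·0.68 + 2²·0.93 + 2²·0.96] + 17.92 = 13.68 + 17.92 = 31.6.
Reliability = 31.6 / 34.92 = 0.9049.

0.9049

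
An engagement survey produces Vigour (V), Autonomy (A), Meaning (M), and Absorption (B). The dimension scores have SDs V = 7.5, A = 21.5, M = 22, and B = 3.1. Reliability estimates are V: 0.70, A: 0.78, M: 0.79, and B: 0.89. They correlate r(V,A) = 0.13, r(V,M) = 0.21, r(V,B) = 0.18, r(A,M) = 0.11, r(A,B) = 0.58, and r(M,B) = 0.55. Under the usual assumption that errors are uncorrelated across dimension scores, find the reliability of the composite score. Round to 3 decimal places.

Var(V+A+M+B) = 7.5² + 21.5² + 22² + 3.1² + 2·[7.5·21.5·0.13 + 7.5·22·0.21 + 7.5·3.1·0.18 + 21.5·22·0.11 + 21.5·3.1·0.58 + 22·3.1·0.55] = 1012.11 + 375.989 = 1388.1.
With uncorrelated errors the cross-covariances are all true-score covariance, so they carry over unchanged; only the diagonal terms shrink to ρᵢσᵢ².
True-score variance = [7.5²·0.70 + 21.5²·0.78 + 22²·0.79 + 3.1²·0.89] + 375.989 = 790.843 + 375.989 = 1166.83.
Reliability = 1166.83 / 1388.1 = 0.841.

0.841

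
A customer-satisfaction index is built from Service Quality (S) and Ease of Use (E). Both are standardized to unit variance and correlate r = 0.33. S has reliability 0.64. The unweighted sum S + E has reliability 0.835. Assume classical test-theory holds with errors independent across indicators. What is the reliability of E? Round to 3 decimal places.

0.921

Var(S+E) = 2 + 2·0.33 = 2.660.
True-score variance = ρ_S + ρ_E + 2·0.33, so 0.835 = (0.64 + ρ_E + 0.66) / 2.660.
ρ_E = 0.835·2.660 − 0.64 − 0.66 = 0.921.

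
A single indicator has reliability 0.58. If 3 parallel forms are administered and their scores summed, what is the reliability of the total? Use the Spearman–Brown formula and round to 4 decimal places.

0.8056

ρ_k = kρ / (1 + (k−1)ρ) = 3·0.58 / (1 + 2·0.58) = 1.740 / 2.160 = 0.8056.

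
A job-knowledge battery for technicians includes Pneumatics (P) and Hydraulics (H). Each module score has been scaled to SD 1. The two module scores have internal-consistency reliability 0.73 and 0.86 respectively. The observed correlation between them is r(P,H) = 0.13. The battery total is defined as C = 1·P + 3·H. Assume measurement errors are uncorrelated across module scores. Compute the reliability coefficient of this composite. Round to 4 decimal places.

Var(C) = 1 + 3² + 2·[3·0.13] = 10 + 0.78 = 10.78.
With uncorrelated errors the cross-covariances are all true-score covariance, so they carry over unchanged; only the diagonal terms shrink to ρᵢσᵢ².
True-score variance = [0.73 + 3²·0.86] + 0.78 = 8.47 + 0.78 = 9.25.
Reliability = 9.25 / 10.78 = 0.8581.

0.8581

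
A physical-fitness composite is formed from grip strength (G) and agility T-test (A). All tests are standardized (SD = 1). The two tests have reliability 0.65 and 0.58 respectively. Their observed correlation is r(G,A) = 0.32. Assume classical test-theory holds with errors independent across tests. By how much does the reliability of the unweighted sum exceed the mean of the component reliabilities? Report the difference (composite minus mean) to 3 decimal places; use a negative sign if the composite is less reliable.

0.093

Var(sum) = 2 + 0.64 = 2.64; true-score variance = 1.23 + 0.64 = 1.87; composite reliability = 0.7083.
Mean component reliability = 0.6150.
Difference = 0.7083 − 0.6150 = 0.093.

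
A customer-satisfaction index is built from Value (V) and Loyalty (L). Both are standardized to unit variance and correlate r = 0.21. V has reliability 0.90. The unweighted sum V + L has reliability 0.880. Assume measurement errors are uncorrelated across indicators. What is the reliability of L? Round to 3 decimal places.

0.810

Var(V+L) = 2 + 2·0.21 = 2.420.
True-score variance = ρ_V + ρ_L + 2·0.21, so 0.880 = (0.90 + ρ_L + 0.42) / 2.420.
ρ_L = 0.880·2.420 − 0.90 − 0.42 = 0.810.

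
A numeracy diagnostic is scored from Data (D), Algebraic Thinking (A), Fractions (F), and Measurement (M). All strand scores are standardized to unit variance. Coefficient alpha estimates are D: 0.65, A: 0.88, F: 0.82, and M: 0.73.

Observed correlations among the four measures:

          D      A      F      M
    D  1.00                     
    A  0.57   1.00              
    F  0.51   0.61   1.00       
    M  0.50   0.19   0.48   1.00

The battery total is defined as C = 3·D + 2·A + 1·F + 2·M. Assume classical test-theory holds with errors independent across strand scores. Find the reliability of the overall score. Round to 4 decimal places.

0.8771

Var(C) = 3² + 2² + 1 + 2² + 2·[6·0.57 + 3·0.51 + 6·0.50 + 2·0.61 + 4·0.19 + 2·0.48] = 18 + 21.78 = 39.78.
With uncorrelated errors the cross-covariances are all true-score covariance, so they carry over unchanged; only the diagonal terms shrink to ρᵢσᵢ².
True-score variance = [3²·0.65 + 2²·0.88 + 0.82 + 2²·0.73] + 21.78 = 13.11 + 21.78 = 34.89.
Reliability = 34.89 / 39.78 = 0.8771.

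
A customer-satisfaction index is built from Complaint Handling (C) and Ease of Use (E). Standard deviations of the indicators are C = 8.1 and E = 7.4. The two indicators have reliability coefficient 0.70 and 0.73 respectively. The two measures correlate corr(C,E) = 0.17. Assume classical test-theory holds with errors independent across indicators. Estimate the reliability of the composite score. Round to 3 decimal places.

Var(C+E) = 8.1² + 7.4² + 2·[8.1·7.4·0.17] = 120.37 + 20.3796 = 140.75.
Because errors are independent across components, Cov(Tᵢ,Tⱼ) = Cov(Xᵢ,Xⱼ); the off-diagonal part of the true-score variance is the same as above.
True-score variance = [8.1²·0.70 + 7.4²·0.73] + 20.3796 = 85.9018 + 20.3796 = 106.281.
Reliability = 106.281 / 140.75 = 0.755.

0.755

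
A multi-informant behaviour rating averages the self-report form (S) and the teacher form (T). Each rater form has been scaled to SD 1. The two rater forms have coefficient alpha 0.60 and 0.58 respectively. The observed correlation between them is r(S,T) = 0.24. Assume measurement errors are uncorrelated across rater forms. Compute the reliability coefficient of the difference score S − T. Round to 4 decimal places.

0.4605

Var(S−T) = 1 + 1 − 2·0.24 = 2 − 0.48 = 1.52.
Under uncorrelated errors the observed covariances equal the true-score covariances, so only the own-variance terms attenuate.
True-score variance = [0.60 + 0.58] − 0.48 = 1.18 − 0.48 = 0.7.
Reliability = 0.7 / 1.52 = 0.4605.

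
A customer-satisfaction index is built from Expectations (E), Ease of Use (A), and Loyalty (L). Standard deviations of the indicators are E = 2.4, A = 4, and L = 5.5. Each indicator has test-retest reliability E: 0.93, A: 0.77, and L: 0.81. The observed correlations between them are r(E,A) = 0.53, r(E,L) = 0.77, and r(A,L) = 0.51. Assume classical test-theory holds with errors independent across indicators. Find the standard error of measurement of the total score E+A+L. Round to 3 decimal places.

Var(total) = 52.01 + 52.944 = 104.954.
True-score variance = 42.1793 + 52.944 = 95.1233, so reliability = 0.9063.
Error variance = 104.954 − 95.1233 = 9.8307; SEM = √9.8307 = 3.135.

3.135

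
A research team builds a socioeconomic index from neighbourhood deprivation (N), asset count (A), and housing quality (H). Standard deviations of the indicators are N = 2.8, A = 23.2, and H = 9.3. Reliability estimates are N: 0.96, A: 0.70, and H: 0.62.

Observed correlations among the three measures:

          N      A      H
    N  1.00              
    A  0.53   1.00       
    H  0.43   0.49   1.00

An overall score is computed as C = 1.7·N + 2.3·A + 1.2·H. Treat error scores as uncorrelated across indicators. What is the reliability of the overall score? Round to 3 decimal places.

0.768

Var(C) = 1.7²·2.8² + 2.3²·23.2² + 1.2²·9.3² + 2·[3.91·2.8·23.2·0.53 + 2.04·2.8·9.3·0.43 + 2.76·23.2·9.3·0.49] = 2994.49 + 898.505 = 3893.
With uncorrelated errors the cross-covariances are all true-score covariance, so they carry over unchanged; only the diagonal terms shrink to ρᵢσᵢ².
True-score variance = [1.7²·2.8²·0.96 + 2.3²·23.2²·0.70 + 1.2²·9.3²·0.62] + 898.505 = 2092.07 + 898.505 = 2990.58.
Reliability = 2990.58 / 3893 = 0.768.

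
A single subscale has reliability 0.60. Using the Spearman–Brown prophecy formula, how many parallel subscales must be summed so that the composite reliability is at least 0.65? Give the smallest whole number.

k ≥ ρ*(1−ρ₁)/(ρ₁(1−ρ*)) = 0.65·0.40 / (0.60·0.35) = 1.238.
Smallest integer k = 2.

2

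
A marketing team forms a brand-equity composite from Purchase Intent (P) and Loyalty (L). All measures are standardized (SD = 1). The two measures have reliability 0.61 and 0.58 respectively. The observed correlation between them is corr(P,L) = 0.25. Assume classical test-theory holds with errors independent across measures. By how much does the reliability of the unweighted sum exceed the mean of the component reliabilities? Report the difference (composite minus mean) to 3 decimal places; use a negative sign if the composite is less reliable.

0.081

Var(sum) = 2 + 0.5 = 2.5; true-score variance = 1.19 + 0.5 = 1.69; composite reliability = 0.6760.
Mean component reliability = 0.5950.
Difference = 0.6760 − 0.5950 = 0.081.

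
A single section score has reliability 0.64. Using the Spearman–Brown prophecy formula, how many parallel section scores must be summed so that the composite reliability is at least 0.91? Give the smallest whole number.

k ≥ ρ*(1−ρ₁)/(ρ₁(1−ρ*)) = 0.91·0.36 / (0.64·0.09) = 5.688.
Smallest integer k = 6.

6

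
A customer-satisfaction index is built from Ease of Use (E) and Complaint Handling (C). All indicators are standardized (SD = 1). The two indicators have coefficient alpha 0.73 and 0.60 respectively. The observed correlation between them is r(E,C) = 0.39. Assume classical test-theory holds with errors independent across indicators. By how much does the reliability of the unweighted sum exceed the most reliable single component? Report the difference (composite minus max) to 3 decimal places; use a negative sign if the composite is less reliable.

Var(sum) = 2 + 0.78 = 2.78; true-score variance = 1.33 + 0.78 = 2.11; composite reliability = 0.7590.
Max component reliability = 0.7300.
Difference = 0.7590 − 0.7300 = 0.029.

0.029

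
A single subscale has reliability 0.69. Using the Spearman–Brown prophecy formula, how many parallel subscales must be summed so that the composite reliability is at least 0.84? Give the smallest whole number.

k ≥ ρ*(1−ρ₁)/(ρ₁(1−ρ*)) = 0.84·0.31 / (0.69·0.16) = 2.359.
Smallest integer k = 3.

3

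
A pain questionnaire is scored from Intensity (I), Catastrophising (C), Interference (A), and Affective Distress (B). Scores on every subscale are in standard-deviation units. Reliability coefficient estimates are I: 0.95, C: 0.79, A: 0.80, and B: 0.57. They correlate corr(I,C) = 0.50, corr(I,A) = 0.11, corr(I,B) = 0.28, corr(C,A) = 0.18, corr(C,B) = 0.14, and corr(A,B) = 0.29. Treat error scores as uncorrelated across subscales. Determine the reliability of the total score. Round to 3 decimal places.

0.873

Var(I+C+A+B) = 4 + 2·[0.50 + 0.11 + 0.28 + 0.18 + 0.14 + 0.29] = 4 + 3 = 7.
With uncorrelated errors the cross-covariances are all true-score covariance, so they carry over unchanged; only the diagonal terms shrink to ρᵢσᵢ².
True-score variance = [0.95 + 0.79 + 0.80 + 0.57] + 3 = 3.11 + 3 = 6.11.
Reliability = 6.11 / 7 = 0.873.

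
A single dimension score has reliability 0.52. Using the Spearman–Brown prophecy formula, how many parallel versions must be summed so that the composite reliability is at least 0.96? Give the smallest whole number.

23

k ≥ ρ*(1−ρ₁)/(ρ₁(1−ρ*)) = 0.96·0.48 / (0.52·0.04) = 22.154.
Smallest integer k = 23.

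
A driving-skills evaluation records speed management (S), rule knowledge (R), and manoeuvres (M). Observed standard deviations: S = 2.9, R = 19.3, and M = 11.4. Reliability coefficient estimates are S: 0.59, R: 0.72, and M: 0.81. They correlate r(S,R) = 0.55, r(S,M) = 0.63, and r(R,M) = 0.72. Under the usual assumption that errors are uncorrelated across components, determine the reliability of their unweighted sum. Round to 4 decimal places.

0.8577

Var(S+R+M) = 2.9² + 19.3² + 11.4² + 2·[2.9·19.3·0.55 + 2.9·11.4·0.63 + 19.3·11.4·0.72] = 510.86 + 420.051 = 930.911.
Because errors are independent across components, Cov(Tᵢ,Tⱼ) = Cov(Xᵢ,Xⱼ); the off-diagonal part of the true-score variance is the same as above.
True-score variance = [2.9²·0.59 + 19.3²·0.72 + 11.4²·0.81] + 420.051 = 378.422 + 420.051 = 798.474.
Reliability = 798.474 / 930.911 = 0.8577.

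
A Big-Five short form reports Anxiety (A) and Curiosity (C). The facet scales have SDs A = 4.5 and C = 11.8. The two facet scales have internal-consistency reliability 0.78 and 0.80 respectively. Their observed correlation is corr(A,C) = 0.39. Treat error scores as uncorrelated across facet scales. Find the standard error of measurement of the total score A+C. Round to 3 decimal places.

5.684

Var(total) = 159.49 + 41.418 = 200.908.
True-score variance = 127.187 + 41.418 = 168.605, so reliability = 0.8392.
Error variance = 200.908 − 168.605 = 32.303; SEM = √32.303 = 5.684.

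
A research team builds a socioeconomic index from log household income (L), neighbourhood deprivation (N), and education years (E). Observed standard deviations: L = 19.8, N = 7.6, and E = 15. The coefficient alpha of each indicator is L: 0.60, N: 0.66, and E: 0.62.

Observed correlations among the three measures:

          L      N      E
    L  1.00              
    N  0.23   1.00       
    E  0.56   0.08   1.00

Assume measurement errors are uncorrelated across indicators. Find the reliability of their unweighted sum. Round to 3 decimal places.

Var(L+N+E) = 19.8² + 7.6² + 15² + 2·[19.8·7.6·0.23 + 19.8·15·0.56 + 7.6·15·0.08] = 674.8 + 420.101 = 1094.9.
Because errors are independent across components, Cov(Tᵢ,Tⱼ) = Cov(Xᵢ,Xⱼ); the off-diagonal part of the true-score variance is the same as above.
True-score variance = [19.8²·0.60 + 7.6²·0.66 + 15²·0.62] + 420.101 = 412.846 + 420.101 = 832.946.
Reliability = 832.946 / 1094.9 = 0.761.

0.761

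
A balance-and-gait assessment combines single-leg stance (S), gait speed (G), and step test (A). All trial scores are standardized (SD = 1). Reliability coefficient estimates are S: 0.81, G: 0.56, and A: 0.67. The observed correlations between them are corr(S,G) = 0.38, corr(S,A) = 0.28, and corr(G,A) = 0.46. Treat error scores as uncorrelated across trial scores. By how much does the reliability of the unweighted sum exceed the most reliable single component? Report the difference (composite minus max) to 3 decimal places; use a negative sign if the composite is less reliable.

Var(sum) = 3 + 2.24 = 5.24; true-score variance = 2.04 + 2.24 = 4.28; composite reliability = 0.8168.
Max component reliability = 0.8100.
Difference = 0.8168 − 0.8100 = 0.007.

0.007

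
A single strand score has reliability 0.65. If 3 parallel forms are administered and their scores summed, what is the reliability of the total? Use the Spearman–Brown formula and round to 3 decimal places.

ρ_k = kρ / (1 + (k−1)ρ) = 3·0.65 / (1 + 2·0.65) = 1.950 / 2.300 = 0.848.

0.848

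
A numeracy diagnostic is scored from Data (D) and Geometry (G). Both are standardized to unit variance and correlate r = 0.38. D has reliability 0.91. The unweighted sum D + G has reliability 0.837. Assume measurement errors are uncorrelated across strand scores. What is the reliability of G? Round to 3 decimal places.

0.640

Var(D+G) = 2 + 2·0.38 = 2.760.
True-score variance = ρ_D + ρ_G + 2·0.38, so 0.837 = (0.91 + ρ_G + 0.76) / 2.760.
ρ_G = 0.837·2.760 − 0.91 − 0.76 = 0.640.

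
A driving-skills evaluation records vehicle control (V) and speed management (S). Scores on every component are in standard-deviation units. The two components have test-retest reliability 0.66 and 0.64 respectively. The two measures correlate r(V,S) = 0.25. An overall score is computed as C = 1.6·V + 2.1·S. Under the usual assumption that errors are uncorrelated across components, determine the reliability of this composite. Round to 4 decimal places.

0.7158

Var(C) = 1.6² + 2.1² + 2·[3.36·0.25] = 6.97 + 1.68 = 8.65.
Because errors are independent across components, Cov(Tᵢ,Tⱼ) = Cov(Xᵢ,Xⱼ); the off-diagonal part of the true-score variance is the same as above.
True-score variance = [1.6²·0.66 + 2.1²·0.64] + 1.68 = 4.512 + 1.68 = 6.192.
Reliability = 6.192 / 8.65 = 0.7158.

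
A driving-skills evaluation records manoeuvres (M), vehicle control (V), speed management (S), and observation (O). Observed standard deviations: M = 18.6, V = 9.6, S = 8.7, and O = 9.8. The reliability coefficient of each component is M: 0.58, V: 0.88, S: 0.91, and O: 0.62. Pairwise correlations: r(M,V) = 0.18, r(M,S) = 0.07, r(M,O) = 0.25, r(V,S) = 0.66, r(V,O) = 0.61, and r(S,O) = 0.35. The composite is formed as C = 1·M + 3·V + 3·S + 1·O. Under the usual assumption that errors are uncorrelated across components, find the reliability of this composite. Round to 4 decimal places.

0.9103

Var(C) = 18.6² + 3²·9.6² + 3²·8.7² + 9.8² + 2·[3·18.6·9.6·0.18 + 3·18.6·8.7·0.07 + 18.6·9.8·0.25 + 9·9.6·8.7·0.66 + 3·9.6·9.8·0.61 + 3·8.7·9.8·0.35] = 1952.65 + 1867.55 = 3820.2.
Because errors are independent across components, Cov(Tᵢ,Tⱼ) = Cov(Xᵢ,Xⱼ); the off-diagonal part of the true-score variance is the same as above.
True-score variance = [18.6²·0.58 + 3²·9.6²·0.88 + 3²·8.7²·0.91 + 9.8²·0.62] + 1867.55 = 1610.01 + 1867.55 = 3477.56.
Reliability = 3477.56 / 3820.2 = 0.9103.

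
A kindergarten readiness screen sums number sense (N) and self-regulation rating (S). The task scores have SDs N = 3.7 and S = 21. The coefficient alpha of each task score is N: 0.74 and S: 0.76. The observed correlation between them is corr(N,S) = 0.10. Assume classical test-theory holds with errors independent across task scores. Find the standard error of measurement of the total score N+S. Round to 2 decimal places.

Var(total) = 454.69 + 15.54 = 470.23.
True-score variance = 345.291 + 15.54 = 360.831, so reliability = 0.7673.
Error variance = 470.23 − 360.831 = 109.399; SEM = √109.399 = 10.46.

10.46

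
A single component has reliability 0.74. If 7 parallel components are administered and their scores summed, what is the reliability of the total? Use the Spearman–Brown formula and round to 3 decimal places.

ρ_k = kρ / (1 + (k−1)ρ) = 7·0.74 / (1 + 6·0.74) = 5.180 / 5.440 = 0.952.

0.952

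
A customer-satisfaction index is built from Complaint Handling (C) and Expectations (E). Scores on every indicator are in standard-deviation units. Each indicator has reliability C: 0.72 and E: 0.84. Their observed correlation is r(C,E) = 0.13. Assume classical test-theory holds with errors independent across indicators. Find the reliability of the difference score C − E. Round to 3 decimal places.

Var(C−E) = 1 + 1 − 2·0.13 = 2 − 0.26 = 1.74.
With uncorrelated errors the cross-covariances are all true-score covariance, so they carry over unchanged; only the diagonal terms shrink to ρᵢσᵢ².
True-score variance = [0.72 + 0.84] − 0.26 = 1.56 − 0.26 = 1.3.
Reliability = 1.3 / 1.74 = 0.747.

0.747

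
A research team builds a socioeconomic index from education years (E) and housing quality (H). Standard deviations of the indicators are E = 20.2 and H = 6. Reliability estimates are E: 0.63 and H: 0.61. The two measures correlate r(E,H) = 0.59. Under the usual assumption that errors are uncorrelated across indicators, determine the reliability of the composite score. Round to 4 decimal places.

Var(E+H) = 20.2² + 6² + 2·[20.2·6·0.59] = 444.04 + 143.016 = 587.056.
Because errors are independent across components, Cov(Tᵢ,Tⱼ) = Cov(Xᵢ,Xⱼ); the off-diagonal part of the true-score variance is the same as above.
True-score variance = [20.2²·0.63 + 6²·0.61] + 143.016 = 279.025 + 143.016 = 422.041.
Reliability = 422.041 / 587.056 = 0.7189.

0.7189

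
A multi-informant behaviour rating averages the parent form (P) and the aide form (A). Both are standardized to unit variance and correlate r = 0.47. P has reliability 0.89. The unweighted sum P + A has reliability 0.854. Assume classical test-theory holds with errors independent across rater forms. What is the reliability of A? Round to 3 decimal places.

Var(P+A) = 2 + 2·0.47 = 2.940.
True-score variance = ρ_P + ρ_A + 2·0.47, so 0.854 = (0.89 + ρ_A + 0.94) / 2.940.
ρ_A = 0.854·2.940 − 0.89 − 0.94 = 0.681.

0.681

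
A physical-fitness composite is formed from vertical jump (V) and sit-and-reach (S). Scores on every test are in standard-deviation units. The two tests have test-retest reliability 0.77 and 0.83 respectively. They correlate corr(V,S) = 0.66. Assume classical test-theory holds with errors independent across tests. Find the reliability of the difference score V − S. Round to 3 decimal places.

0.412

Var(V−S) = 1 + 1 − 2·0.66 = 2 − 1.32 = 0.68.
Under uncorrelated errors the observed covariances equal the true-score covariances, so only the own-variance terms attenuate.
True-score variance = [0.77 + 0.83] − 1.32 = 1.6 − 1.32 = 0.28.
Reliability = 0.28 / 0.68 = 0.412.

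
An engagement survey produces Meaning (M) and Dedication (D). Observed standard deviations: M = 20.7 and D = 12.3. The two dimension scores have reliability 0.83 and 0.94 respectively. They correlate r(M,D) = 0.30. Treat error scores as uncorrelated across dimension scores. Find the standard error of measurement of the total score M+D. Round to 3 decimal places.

9.051

Var(total) = 579.78 + 152.766 = 732.546.
True-score variance = 497.859 + 152.766 = 650.625, so reliability = 0.8882.
Error variance = 732.546 − 650.625 = 81.9207; SEM = √81.9207 = 9.051.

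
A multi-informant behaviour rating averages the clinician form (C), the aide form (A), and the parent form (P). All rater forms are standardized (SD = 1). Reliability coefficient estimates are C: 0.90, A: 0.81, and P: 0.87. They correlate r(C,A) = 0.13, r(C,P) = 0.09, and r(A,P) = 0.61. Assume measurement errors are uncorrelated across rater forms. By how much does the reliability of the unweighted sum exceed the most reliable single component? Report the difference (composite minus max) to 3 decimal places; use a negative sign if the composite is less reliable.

0.010

Var(sum) = 3 + 1.66 = 4.66; true-score variance = 2.58 + 1.66 = 4.24; composite reliability = 0.9099.
Max component reliability = 0.9000.
Difference = 0.9099 − 0.9000 = 0.010.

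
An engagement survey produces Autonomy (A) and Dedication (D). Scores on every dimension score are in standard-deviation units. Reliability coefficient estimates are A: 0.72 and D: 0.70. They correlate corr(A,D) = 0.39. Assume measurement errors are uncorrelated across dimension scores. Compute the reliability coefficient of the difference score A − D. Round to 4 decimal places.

0.5246

Var(A−D) = 1 + 1 − 2·0.39 = 2 − 0.78 = 1.22.
Because errors are independent across components, Cov(Tᵢ,Tⱼ) = Cov(Xᵢ,Xⱼ); the off-diagonal part of the true-score variance is the same as above.
True-score variance = [0.72 + 0.70] − 0.78 = 1.42 − 0.78 = 0.64.
Reliability = 0.64 / 1.22 = 0.5246.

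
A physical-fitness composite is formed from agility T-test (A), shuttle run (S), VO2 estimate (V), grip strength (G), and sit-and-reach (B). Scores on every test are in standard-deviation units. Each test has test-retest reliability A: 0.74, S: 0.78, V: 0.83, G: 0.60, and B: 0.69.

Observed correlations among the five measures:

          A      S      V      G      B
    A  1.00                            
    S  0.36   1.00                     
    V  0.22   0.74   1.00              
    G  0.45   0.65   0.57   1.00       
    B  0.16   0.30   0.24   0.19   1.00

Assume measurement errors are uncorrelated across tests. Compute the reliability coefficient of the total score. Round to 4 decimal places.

Var(A+S+V+G+B) = 5 + 2·[0.36 + 0.22 + 0.45 + 0.16 + 0.74 + 0.65 + 0.30 + 0.57 + 0.24 + 0.19] = 5 + 7.76 = 12.76.
Under uncorrelated errors the observed covariances equal the true-score covariances, so only the own-variance terms attenuate.
True-score variance = [0.74 + 0.78 + 0.83 + 0.60 + 0.69] + 7.76 = 3.64 + 7.76 = 11.4.
Reliability = 11.4 / 12.76 = 0.8934.

0.8934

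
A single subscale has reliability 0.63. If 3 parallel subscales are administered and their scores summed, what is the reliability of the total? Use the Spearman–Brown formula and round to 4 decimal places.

ρ_k = kρ / (1 + (k−1)ρ) = 3·0.63 / (1 + 2·0.63) = 1.890 / 2.260 = 0.8363.

0.8363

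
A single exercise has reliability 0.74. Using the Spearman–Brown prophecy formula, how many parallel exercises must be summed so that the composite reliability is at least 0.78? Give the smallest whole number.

2

k ≥ ρ*(1−ρ₁)/(ρ₁(1−ρ*)) = 0.78·0.26 / (0.74·0.22) = 1.246.
Smallest integer k = 2.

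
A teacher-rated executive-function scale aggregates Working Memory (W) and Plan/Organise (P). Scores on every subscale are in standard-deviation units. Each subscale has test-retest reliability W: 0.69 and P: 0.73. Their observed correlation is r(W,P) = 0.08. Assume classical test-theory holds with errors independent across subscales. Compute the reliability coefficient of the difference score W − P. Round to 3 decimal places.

Var(W−P) = 1 + 1 − 2·0.08 = 2 − 0.16 = 1.84.
Under uncorrelated errors the observed covariances equal the true-score covariances, so only the own-variance terms attenuate.
True-score variance = [0.69 + 0.73] − 0.16 = 1.42 − 0.16 = 1.26.
Reliability = 1.26 / 1.84 = 0.685.

0.685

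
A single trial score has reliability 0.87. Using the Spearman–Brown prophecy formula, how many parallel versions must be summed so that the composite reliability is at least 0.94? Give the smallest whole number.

k ≥ ρ*(1−ρ₁)/(ρ₁(1−ρ*)) = 0.94·0.13 / (0.87·0.06) = 2.341.
Smallest integer k = 3.

3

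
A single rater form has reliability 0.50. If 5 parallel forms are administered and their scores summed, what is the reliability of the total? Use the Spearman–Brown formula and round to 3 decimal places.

0.833

ρ_k = kρ / (1 + (k−1)ρ) = 5·0.50 / (1 + 4·0.50) = 2.500 / 3.000 = 0.833.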